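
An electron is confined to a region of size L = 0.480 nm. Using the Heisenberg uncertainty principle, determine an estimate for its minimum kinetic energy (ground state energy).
41.341 meV

Using the uncertainty principle to estimate ground state energy:

1. The position uncertainty is approximately the confinement size:
   Δx ≈ L = 4.800e-10 m

2. From ΔxΔp ≥ ℏ/2, the minimum momentum uncertainty is:
   Δp ≈ ℏ/(2L) = 1.099e-25 kg·m/s

3. The kinetic energy is approximately:
   KE ≈ (Δp)²/(2m) = (1.099e-25)²/(2 × 9.109e-31 kg)
   KE ≈ 6.624e-21 J = 41.341 meV

This is an order-of-magnitude estimate of the ground state energy.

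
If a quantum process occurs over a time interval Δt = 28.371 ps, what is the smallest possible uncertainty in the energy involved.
11.600 μeV

Using the energy-time uncertainty principle:
ΔEΔt ≥ ℏ/2

The minimum uncertainty in energy is:
ΔE_min = ℏ/(2Δt)
ΔE_min = (1.055e-34 J·s) / (2 × 2.837e-11 s)
ΔE_min = 1.859e-24 J = 11.600 μeV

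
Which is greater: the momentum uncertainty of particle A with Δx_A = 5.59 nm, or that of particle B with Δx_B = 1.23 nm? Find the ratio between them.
Particle B has the larger minimum momentum uncertainty, by a factor of 4.54.

For each particle, the minimum momentum uncertainty is Δp_min = ℏ/(2Δx):

Particle A: Δp_A = ℏ/(2×5.590e-09 m) = 9.433e-27 kg·m/s
Particle B: Δp_B = ℏ/(2×1.230e-09 m) = 4.287e-26 kg·m/s

Ratio: Δp_B/Δp_A = 4.54

Since Δp_min ∝ 1/Δx, the particle with smaller position uncertainty (B) has larger momentum uncertainty.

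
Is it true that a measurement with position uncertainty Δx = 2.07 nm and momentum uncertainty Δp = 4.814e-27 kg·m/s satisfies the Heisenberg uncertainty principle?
No, it violates the uncertainty principle (impossible measurement).

Calculate the product ΔxΔp:
ΔxΔp = (2.070e-09 m) × (4.814e-27 kg·m/s)
ΔxΔp = 9.965e-36 J·s

Compare to the minimum allowed value ℏ/2:
ℏ/2 = 5.273e-35 J·s

Since ΔxΔp = 9.965e-36 J·s < 5.273e-35 J·s = ℏ/2,
the measurement violates the uncertainty principle.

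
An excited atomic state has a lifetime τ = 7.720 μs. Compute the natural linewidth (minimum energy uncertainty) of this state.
42.630 peV

Using the energy-time uncertainty principle:
ΔEΔt ≥ ℏ/2

The lifetime τ represents the time uncertainty Δt.
The natural linewidth (minimum energy uncertainty) is:

ΔE = ℏ/(2τ)
ΔE = (1.055e-34 J·s) / (2 × 7.720e-06 s)
ΔE = 6.830e-30 J = 42.630 peV

This natural linewidth limits the precision of spectroscopic measurements.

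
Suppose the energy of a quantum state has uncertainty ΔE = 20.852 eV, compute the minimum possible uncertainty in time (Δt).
15.783 as

Using the energy-time uncertainty principle:
ΔEΔt ≥ ℏ/2

The minimum uncertainty in time is:
Δt_min = ℏ/(2ΔE)
Δt_min = (1.055e-34 J·s) / (2 × 3.341e-18 J)
Δt_min = 1.578e-17 s = 15.783 as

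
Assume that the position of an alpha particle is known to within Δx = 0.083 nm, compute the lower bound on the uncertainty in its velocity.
95.608 m/s

Using the Heisenberg uncertainty principle and Δp = mΔv:
ΔxΔp ≥ ℏ/2
Δx(mΔv) ≥ ℏ/2

The minimum uncertainty in velocity is:
Δv_min = ℏ/(2mΔx)
Δv_min = (1.055e-34 J·s) / (2 × 6.645e-27 kg × 8.300e-11 m)
Δv_min = 9.561e+01 m/s = 95.608 m/s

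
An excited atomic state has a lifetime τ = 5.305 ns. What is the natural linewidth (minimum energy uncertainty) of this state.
62.037 neV

Using the energy-time uncertainty principle:
ΔEΔt ≥ ℏ/2

The lifetime τ represents the time uncertainty Δt.
The natural linewidth (minimum energy uncertainty) is:

ΔE = ℏ/(2τ)
ΔE = (1.055e-34 J·s) / (2 × 5.305e-09 s)
ΔE = 9.939e-27 J = 62.037 neV

This natural linewidth limits the precision of spectroscopic measurements.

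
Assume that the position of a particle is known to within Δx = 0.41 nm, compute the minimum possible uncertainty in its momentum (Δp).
1.286 × 10^-25 kg·m/s

Using the Heisenberg uncertainty principle:
ΔxΔp ≥ ℏ/2

The minimum uncertainty in momentum is:
Δp_min = ℏ/(2Δx)
Δp_min = (1.055e-34 J·s) / (2 × 4.100e-10 m)
Δp_min = 1.286e-25 kg·m/s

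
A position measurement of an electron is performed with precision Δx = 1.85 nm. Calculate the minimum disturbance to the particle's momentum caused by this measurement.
2.850 × 10^-26 kg·m/s

The uncertainty principle implies that measuring position disturbs momentum:
ΔxΔp ≥ ℏ/2

When we measure position with precision Δx, we necessarily introduce a momentum uncertainty:
Δp ≥ ℏ/(2Δx)
Δp_min = (1.055e-34 J·s) / (2 × 1.850e-09 m)
Δp_min = 2.850e-26 kg·m/s

The more precisely we measure position, the greater the momentum disturbance.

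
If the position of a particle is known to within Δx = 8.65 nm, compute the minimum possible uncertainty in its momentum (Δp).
6.096 × 10^-27 kg·m/s

Using the Heisenberg uncertainty principle:
ΔxΔp ≥ ℏ/2

The minimum uncertainty in momentum is:
Δp_min = ℏ/(2Δx)
Δp_min = (1.055e-34 J·s) / (2 × 8.650e-09 m)
Δp_min = 6.096e-27 kg·m/s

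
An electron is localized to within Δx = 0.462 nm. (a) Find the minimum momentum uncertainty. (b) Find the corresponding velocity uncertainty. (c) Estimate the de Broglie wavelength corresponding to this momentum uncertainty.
(a) Δp_min = 1.141 × 10^-25 kg·m/s
(b) Δv_min = 125.290 km/s
(c) λ_dB = 5.806 nm

Step-by-step:

(a) From the uncertainty principle:
Δp_min = ℏ/(2Δx) = (1.055e-34 J·s)/(2 × 4.620e-10 m) = 1.141e-25 kg·m/s

(b) The velocity uncertainty:
Δv = Δp/m = (1.141e-25 kg·m/s)/(9.109e-31 kg) = 1.253e+05 m/s = 125.290 km/s

(c) The de Broglie wavelength for this momentum:
λ = h/p = (6.626e-34 J·s)/(1.141e-25 kg·m/s) = 5.806e-09 m = 5.806 nm

Note: The de Broglie wavelength is comparable to the localization size, as expected from wave-particle duality.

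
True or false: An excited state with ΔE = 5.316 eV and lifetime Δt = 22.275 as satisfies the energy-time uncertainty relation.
No, it violates the uncertainty relation.

Calculate the product ΔEΔt:
ΔE = 5.316 eV = 8.517e-19 J
ΔEΔt = (8.517e-19 J) × (2.227e-17 s)
ΔEΔt = 1.897e-35 J·s

Compare to the minimum allowed value ℏ/2:
ℏ/2 = 5.273e-35 J·s

Since ΔEΔt = 1.897e-35 J·s < 5.273e-35 J·s = ℏ/2,
this violates the uncertainty relation.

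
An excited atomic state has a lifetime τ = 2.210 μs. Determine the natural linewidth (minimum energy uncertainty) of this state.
148.917 peV

Using the energy-time uncertainty principle:
ΔEΔt ≥ ℏ/2

The lifetime τ represents the time uncertainty Δt.
The natural linewidth (minimum energy uncertainty) is:

ΔE = ℏ/(2τ)
ΔE = (1.055e-34 J·s) / (2 × 2.210e-06 s)
ΔE = 2.386e-29 J = 148.917 peV

This natural linewidth limits the precision of spectroscopic measurements.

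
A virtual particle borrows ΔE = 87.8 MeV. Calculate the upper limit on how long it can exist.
3.748 ys

Using the energy-time uncertainty principle:
ΔEΔt ≥ ℏ/2

For a virtual particle borrowing energy ΔE, the maximum lifetime is:
Δt_max = ℏ/(2ΔE)

Converting energy:
ΔE = 87.8 MeV = 1.407e-11 J

Δt_max = (1.055e-34 J·s) / (2 × 1.407e-11 J)
Δt_max = 3.748e-24 s = 3.748 ys

Virtual particles with higher borrowed energy exist for shorter times.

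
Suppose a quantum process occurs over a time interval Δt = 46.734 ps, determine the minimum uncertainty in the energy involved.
7.042 μeV

Using the energy-time uncertainty principle:
ΔEΔt ≥ ℏ/2

The minimum uncertainty in energy is:
ΔE_min = ℏ/(2Δt)
ΔE_min = (1.055e-34 J·s) / (2 × 4.673e-11 s)
ΔE_min = 1.128e-24 J = 7.042 μeV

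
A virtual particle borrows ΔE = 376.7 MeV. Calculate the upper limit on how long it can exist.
8.737 × 10^-25 s

Using the energy-time uncertainty principle:
ΔEΔt ≥ ℏ/2

For a virtual particle borrowing energy ΔE, the maximum lifetime is:
Δt_max = ℏ/(2ΔE)

Converting energy:
ΔE = 376.7 MeV = 6.035e-11 J

Δt_max = (1.055e-34 J·s) / (2 × 6.035e-11 J)
Δt_max = 8.737e-25 s = 8.737 × 10^-25 s

Virtual particles with higher borrowed energy exist for shorter times.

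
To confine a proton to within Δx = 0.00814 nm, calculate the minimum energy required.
78.290 meV

Localizing a particle requires giving it sufficient momentum uncertainty:

1. From uncertainty principle: Δp ≥ ℏ/(2Δx)
   Δp_min = (1.055e-34 J·s) / (2 × 8.140e-12 m)
   Δp_min = 6.478e-24 kg·m/s

2. This momentum uncertainty corresponds to kinetic energy:
   KE ≈ (Δp)²/(2m) = (6.478e-24)²/(2 × 1.673e-27 kg)
   KE = 1.254e-20 J = 78.290 meV

Tighter localization requires more energy.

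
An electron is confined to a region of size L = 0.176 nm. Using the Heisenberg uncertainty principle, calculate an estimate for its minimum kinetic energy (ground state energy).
307.495 meV

Using the uncertainty principle to estimate ground state energy:

1. The position uncertainty is approximately the confinement size:
   Δx ≈ L = 1.760e-10 m

2. From ΔxΔp ≥ ℏ/2, the minimum momentum uncertainty is:
   Δp ≈ ℏ/(2L) = 2.996e-25 kg·m/s

3. The kinetic energy is approximately:
   KE ≈ (Δp)²/(2m) = (2.996e-25)²/(2 × 9.109e-31 kg)
   KE ≈ 4.927e-20 J = 307.495 meV

This is an order-of-magnitude estimate of the ground state energy.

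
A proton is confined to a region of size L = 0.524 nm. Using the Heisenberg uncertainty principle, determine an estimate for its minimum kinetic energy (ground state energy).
18.893 μeV

Using the uncertainty principle to estimate ground state energy:

1. The position uncertainty is approximately the confinement size:
   Δx ≈ L = 5.240e-10 m

2. From ΔxΔp ≥ ℏ/2, the minimum momentum uncertainty is:
   Δp ≈ ℏ/(2L) = 1.006e-25 kg·m/s

3. The kinetic energy is approximately:
   KE ≈ (Δp)²/(2m) = (1.006e-25)²/(2 × 1.673e-27 kg)
   KE ≈ 3.027e-24 J = 18.893 μeV

This is an order-of-magnitude estimate of the ground state energy.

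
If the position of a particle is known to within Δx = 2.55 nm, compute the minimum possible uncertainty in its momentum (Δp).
2.068 × 10^-26 kg·m/s

Using the Heisenberg uncertainty principle:
ΔxΔp ≥ ℏ/2

The minimum uncertainty in momentum is:
Δp_min = ℏ/(2Δx)
Δp_min = (1.055e-34 J·s) / (2 × 2.550e-09 m)
Δp_min = 2.068e-26 kg·m/s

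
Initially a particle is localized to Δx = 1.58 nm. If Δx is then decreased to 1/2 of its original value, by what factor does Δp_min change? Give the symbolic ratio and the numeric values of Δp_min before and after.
Original Δp_min = 3.337 × 10^-26 kg·m/s; new Δp'_min = 6.675 × 10^-26 kg·m/s; ratio Δp'_min/Δp_min = 2.

From the uncertainty principle ΔxΔp ≥ ℏ/2, the minimum momentum uncertainty is Δp_min = ℏ/(2Δx).

Original (Δx = 1.58 nm = 1.580e-09 m):
Δp_min = (1.055e-34 J·s)/(2 × 1.580e-09 m) = 3.337e-26 kg·m/s

When Δx → (1/2)Δx:
Δp'_min = ℏ/(2 × (1/2)Δx) = 2 × ℏ/(2Δx) = 2 × Δp_min
Δp'_min = 2 × 3.337e-26 kg·m/s = 6.675e-26 kg·m/s

Since Δp_min ∝ 1/Δx, when Δx is decreased to 1/2 of its original value, Δp_min increases to 2 times its original value.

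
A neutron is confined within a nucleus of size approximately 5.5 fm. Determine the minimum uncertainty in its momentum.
9.587 × 10^-21 kg·m/s

Using the Heisenberg uncertainty principle:
ΔxΔp ≥ ℏ/2

With Δx ≈ L = 5.500e-15 m (the confinement size):
Δp_min = ℏ/(2Δx)
Δp_min = (1.055e-34 J·s) / (2 × 5.500e-15 m)
Δp_min = 9.587e-21 kg·m/s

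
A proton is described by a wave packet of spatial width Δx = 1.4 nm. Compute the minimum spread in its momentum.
3.766 × 10^-26 kg·m/s

For a wave packet, the spatial width Δx and momentum spread Δp are related by the uncertainty principle:
ΔxΔp ≥ ℏ/2

The minimum momentum spread is:
Δp_min = ℏ/(2Δx)
Δp_min = (1.055e-34 J·s) / (2 × 1.400e-09 m)
Δp_min = 3.766e-26 kg·m/s

A wave packet cannot have both a well-defined position and well-defined momentum.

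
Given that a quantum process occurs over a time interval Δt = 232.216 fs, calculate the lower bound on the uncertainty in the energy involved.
1.417 meV

Using the energy-time uncertainty principle:
ΔEΔt ≥ ℏ/2

The minimum uncertainty in energy is:
ΔE_min = ℏ/(2Δt)
ΔE_min = (1.055e-34 J·s) / (2 × 2.322e-13 s)
ΔE_min = 2.271e-22 J = 1.417 meV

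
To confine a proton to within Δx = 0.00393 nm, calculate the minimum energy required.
335.868 meV

Localizing a particle requires giving it sufficient momentum uncertainty:

1. From uncertainty principle: Δp ≥ ℏ/(2Δx)
   Δp_min = (1.055e-34 J·s) / (2 × 3.930e-12 m)
   Δp_min = 1.342e-23 kg·m/s

2. This momentum uncertainty corresponds to kinetic energy:
   KE ≈ (Δp)²/(2m) = (1.342e-23)²/(2 × 1.673e-27 kg)
   KE = 5.381e-20 J = 335.868 meV

Tighter localization requires more energy.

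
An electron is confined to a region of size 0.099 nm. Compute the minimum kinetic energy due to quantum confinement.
971.835 meV

Using the uncertainty principle:

1. Position uncertainty: Δx ≈ 9.900e-11 m
2. Minimum momentum uncertainty: Δp = ℏ/(2Δx) = 5.326e-25 kg·m/s
3. Minimum kinetic energy:
   KE = (Δp)²/(2m) = (5.326e-25)²/(2 × 9.109e-31 kg)
   KE = 1.557e-19 J = 971.835 meV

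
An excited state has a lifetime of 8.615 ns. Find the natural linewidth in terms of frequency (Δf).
9.237 MHz

Using the energy-time uncertainty principle and E = hf:
ΔEΔt ≥ ℏ/2
hΔf·Δt ≥ ℏ/2

The minimum frequency uncertainty is:
Δf = ℏ/(2hτ) = 1/(4πτ)
Δf = 1/(4π × 8.615e-09 s)
Δf = 9.237e+06 Hz = 9.237 MHz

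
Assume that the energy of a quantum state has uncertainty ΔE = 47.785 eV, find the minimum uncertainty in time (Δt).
6.887 as

Using the energy-time uncertainty principle:
ΔEΔt ≥ ℏ/2

The minimum uncertainty in time is:
Δt_min = ℏ/(2ΔE)
Δt_min = (1.055e-34 J·s) / (2 × 7.656e-18 J)
Δt_min = 6.887e-18 s = 6.887 as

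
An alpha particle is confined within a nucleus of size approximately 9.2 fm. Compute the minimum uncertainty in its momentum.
5.731 × 10^-21 kg·m/s

Using the Heisenberg uncertainty principle:
ΔxΔp ≥ ℏ/2

With Δx ≈ L = 9.200e-15 m (the confinement size):
Δp_min = ℏ/(2Δx)
Δp_min = (1.055e-34 J·s) / (2 × 9.200e-15 m)
Δp_min = 5.731e-21 kg·m/s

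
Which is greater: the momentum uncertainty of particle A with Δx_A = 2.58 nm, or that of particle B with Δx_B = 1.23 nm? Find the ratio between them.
Particle B has the larger minimum momentum uncertainty, by a factor of 2.10.

For each particle, the minimum momentum uncertainty is Δp_min = ℏ/(2Δx):

Particle A: Δp_A = ℏ/(2×2.580e-09 m) = 2.044e-26 kg·m/s
Particle B: Δp_B = ℏ/(2×1.230e-09 m) = 4.287e-26 kg·m/s

Ratio: Δp_B/Δp_A = 2.10

Since Δp_min ∝ 1/Δx, the particle with smaller position uncertainty (B) has larger momentum uncertainty.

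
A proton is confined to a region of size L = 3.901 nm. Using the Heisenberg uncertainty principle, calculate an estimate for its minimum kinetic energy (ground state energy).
340.881 neV

Using the uncertainty principle to estimate ground state energy:

1. The position uncertainty is approximately the confinement size:
   Δx ≈ L = 3.901e-09 m

2. From ΔxΔp ≥ ℏ/2, the minimum momentum uncertainty is:
   Δp ≈ ℏ/(2L) = 1.352e-26 kg·m/s

3. The kinetic energy is approximately:
   KE ≈ (Δp)²/(2m) = (1.352e-26)²/(2 × 1.673e-27 kg)
   KE ≈ 5.462e-26 J = 340.881 neV

This is an order-of-magnitude estimate of the ground state energy.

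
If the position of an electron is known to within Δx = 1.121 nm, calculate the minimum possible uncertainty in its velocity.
51.636 km/s

Using the Heisenberg uncertainty principle and Δp = mΔv:
ΔxΔp ≥ ℏ/2
Δx(mΔv) ≥ ℏ/2

The minimum uncertainty in velocity is:
Δv_min = ℏ/(2mΔx)
Δv_min = (1.055e-34 J·s) / (2 × 9.109e-31 kg × 1.121e-09 m)
Δv_min = 5.164e+04 m/s = 51.636 km/s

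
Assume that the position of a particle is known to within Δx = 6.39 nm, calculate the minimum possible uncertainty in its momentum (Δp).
8.252 × 10^-27 kg·m/s

Using the Heisenberg uncertainty principle:
ΔxΔp ≥ ℏ/2

The minimum uncertainty in momentum is:
Δp_min = ℏ/(2Δx)
Δp_min = (1.055e-34 J·s) / (2 × 6.390e-09 m)
Δp_min = 8.252e-27 kg·m/s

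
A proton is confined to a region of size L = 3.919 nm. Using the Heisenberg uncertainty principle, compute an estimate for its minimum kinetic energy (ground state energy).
337.756 neV

Using the uncertainty principle to estimate ground state energy:

1. The position uncertainty is approximately the confinement size:
   Δx ≈ L = 3.919e-09 m

2. From ΔxΔp ≥ ℏ/2, the minimum momentum uncertainty is:
   Δp ≈ ℏ/(2L) = 1.345e-26 kg·m/s

3. The kinetic energy is approximately:
   KE ≈ (Δp)²/(2m) = (1.345e-26)²/(2 × 1.673e-27 kg)
   KE ≈ 5.411e-26 J = 337.756 neV

This is an order-of-magnitude estimate of the ground state energy.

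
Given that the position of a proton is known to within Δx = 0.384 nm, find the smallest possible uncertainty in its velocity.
82.095 m/s

Using the Heisenberg uncertainty principle and Δp = mΔv:
ΔxΔp ≥ ℏ/2
Δx(mΔv) ≥ ℏ/2

The minimum uncertainty in velocity is:
Δv_min = ℏ/(2mΔx)
Δv_min = (1.055e-34 J·s) / (2 × 1.673e-27 kg × 3.840e-10 m)
Δv_min = 8.210e+01 m/s = 82.095 m/s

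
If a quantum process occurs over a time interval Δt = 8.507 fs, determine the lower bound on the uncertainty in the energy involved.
38.686 meV

Using the energy-time uncertainty principle:
ΔEΔt ≥ ℏ/2

The minimum uncertainty in energy is:
ΔE_min = ℏ/(2Δt)
ΔE_min = (1.055e-34 J·s) / (2 × 8.507e-15 s)
ΔE_min = 6.198e-21 J = 38.686 meV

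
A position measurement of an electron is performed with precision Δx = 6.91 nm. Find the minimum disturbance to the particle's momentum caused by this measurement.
7.631 × 10^-27 kg·m/s

The uncertainty principle implies that measuring position disturbs momentum:
ΔxΔp ≥ ℏ/2

When we measure position with precision Δx, we necessarily introduce a momentum uncertainty:
Δp ≥ ℏ/(2Δx)
Δp_min = (1.055e-34 J·s) / (2 × 6.910e-09 m)
Δp_min = 7.631e-27 kg·m/s

The more precisely we measure position, the greater the momentum disturbance.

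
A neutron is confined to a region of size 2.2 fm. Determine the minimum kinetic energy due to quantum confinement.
1.070 MeV

Using the uncertainty principle:

1. Position uncertainty: Δx ≈ 2.200e-15 m
2. Minimum momentum uncertainty: Δp = ℏ/(2Δx) = 2.397e-20 kg·m/s
3. Minimum kinetic energy:
   KE = (Δp)²/(2m) = (2.397e-20)²/(2 × 1.675e-27 kg)
   KE = 1.715e-13 J = 1.070 MeV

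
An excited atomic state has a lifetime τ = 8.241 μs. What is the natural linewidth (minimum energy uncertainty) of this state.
39.935 peV

Using the energy-time uncertainty principle:
ΔEΔt ≥ ℏ/2

The lifetime τ represents the time uncertainty Δt.
The natural linewidth (minimum energy uncertainty) is:

ΔE = ℏ/(2τ)
ΔE = (1.055e-34 J·s) / (2 × 8.241e-06 s)
ΔE = 6.398e-30 J = 39.935 peV

This natural linewidth limits the precision of spectroscopic measurements.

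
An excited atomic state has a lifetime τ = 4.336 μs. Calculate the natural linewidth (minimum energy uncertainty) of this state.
75.901 peV

Using the energy-time uncertainty principle:
ΔEΔt ≥ ℏ/2

The lifetime τ represents the time uncertainty Δt.
The natural linewidth (minimum energy uncertainty) is:

ΔE = ℏ/(2τ)
ΔE = (1.055e-34 J·s) / (2 × 4.336e-06 s)
ΔE = 1.216e-29 J = 75.901 peV

This natural linewidth limits the precision of spectroscopic measurements.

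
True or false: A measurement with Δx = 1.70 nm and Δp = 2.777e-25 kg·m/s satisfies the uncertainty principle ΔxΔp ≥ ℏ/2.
Yes, it satisfies the uncertainty principle.

Calculate the product ΔxΔp:
ΔxΔp = (1.700e-09 m) × (2.777e-25 kg·m/s)
ΔxΔp = 4.721e-34 J·s

Compare to the minimum allowed value ℏ/2:
ℏ/2 = 5.273e-35 J·s

Since ΔxΔp = 4.721e-34 J·s ≥ 5.273e-35 J·s = ℏ/2,
the measurement satisfies the uncertainty principle.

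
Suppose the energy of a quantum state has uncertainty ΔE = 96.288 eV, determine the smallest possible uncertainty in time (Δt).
3.418 as

Using the energy-time uncertainty principle:
ΔEΔt ≥ ℏ/2

The minimum uncertainty in time is:
Δt_min = ℏ/(2ΔE)
Δt_min = (1.055e-34 J·s) / (2 × 1.543e-17 J)
Δt_min = 3.418e-18 s = 3.418 as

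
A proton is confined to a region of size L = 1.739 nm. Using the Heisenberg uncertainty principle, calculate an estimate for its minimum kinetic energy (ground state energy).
1.715 μeV

Using the uncertainty principle to estimate ground state energy:

1. The position uncertainty is approximately the confinement size:
   Δx ≈ L = 1.739e-09 m

2. From ΔxΔp ≥ ℏ/2, the minimum momentum uncertainty is:
   Δp ≈ ℏ/(2L) = 3.032e-26 kg·m/s

3. The kinetic energy is approximately:
   KE ≈ (Δp)²/(2m) = (3.032e-26)²/(2 × 1.673e-27 kg)
   KE ≈ 2.748e-25 J = 1.715 μeV

This is an order-of-magnitude estimate of the ground state energy.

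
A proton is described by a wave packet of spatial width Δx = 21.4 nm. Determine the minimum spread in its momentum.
2.464 × 10^-27 kg·m/s

For a wave packet, the spatial width Δx and momentum spread Δp are related by the uncertainty principle:
ΔxΔp ≥ ℏ/2

The minimum momentum spread is:
Δp_min = ℏ/(2Δx)
Δp_min = (1.055e-34 J·s) / (2 × 2.140e-08 m)
Δp_min = 2.464e-27 kg·m/s

A wave packet cannot have both a well-defined position and well-defined momentum.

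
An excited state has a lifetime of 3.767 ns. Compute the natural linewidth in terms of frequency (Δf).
21.125 MHz

Using the energy-time uncertainty principle and E = hf:
ΔEΔt ≥ ℏ/2
hΔf·Δt ≥ ℏ/2

The minimum frequency uncertainty is:
Δf = ℏ/(2hτ) = 1/(4πτ)
Δf = 1/(4π × 3.767e-09 s)
Δf = 2.112e+07 Hz = 21.125 MHz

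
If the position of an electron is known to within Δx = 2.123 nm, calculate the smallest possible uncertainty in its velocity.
27.265 km/s

Using the Heisenberg uncertainty principle and Δp = mΔv:
ΔxΔp ≥ ℏ/2
Δx(mΔv) ≥ ℏ/2

The minimum uncertainty in velocity is:
Δv_min = ℏ/(2mΔx)
Δv_min = (1.055e-34 J·s) / (2 × 9.109e-31 kg × 2.123e-09 m)
Δv_min = 2.727e+04 m/s = 27.265 km/s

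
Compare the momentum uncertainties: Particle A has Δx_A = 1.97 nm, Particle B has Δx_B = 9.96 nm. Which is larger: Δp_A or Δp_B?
Particle A has the larger minimum momentum uncertainty, by a factor of 5.06.

For each particle, the minimum momentum uncertainty is Δp_min = ℏ/(2Δx):

Particle A: Δp_A = ℏ/(2×1.970e-09 m) = 2.677e-26 kg·m/s
Particle B: Δp_B = ℏ/(2×9.960e-09 m) = 5.294e-27 kg·m/s

Ratio: Δp_A/Δp_B = 5.06

Since Δp_min ∝ 1/Δx, the particle with smaller position uncertainty (A) has larger momentum uncertainty.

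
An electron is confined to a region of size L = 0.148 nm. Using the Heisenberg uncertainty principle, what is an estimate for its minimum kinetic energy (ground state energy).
434.850 meV

Using the uncertainty principle to estimate ground state energy:

1. The position uncertainty is approximately the confinement size:
   Δx ≈ L = 1.480e-10 m

2. From ΔxΔp ≥ ℏ/2, the minimum momentum uncertainty is:
   Δp ≈ ℏ/(2L) = 3.563e-25 kg·m/s

3. The kinetic energy is approximately:
   KE ≈ (Δp)²/(2m) = (3.563e-25)²/(2 × 9.109e-31 kg)
   KE ≈ 6.967e-20 J = 434.850 meV

This is an order-of-magnitude estimate of the ground state energy.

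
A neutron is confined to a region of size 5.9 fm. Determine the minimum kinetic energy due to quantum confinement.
148.817 keV

Using the uncertainty principle:

1. Position uncertainty: Δx ≈ 5.900e-15 m
2. Minimum momentum uncertainty: Δp = ℏ/(2Δx) = 8.937e-21 kg·m/s
3. Minimum kinetic energy:
   KE = (Δp)²/(2m) = (8.937e-21)²/(2 × 1.675e-27 kg)
   KE = 2.384e-14 J = 148.817 keV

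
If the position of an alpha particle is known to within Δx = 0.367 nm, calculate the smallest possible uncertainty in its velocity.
21.623 m/s

Using the Heisenberg uncertainty principle and Δp = mΔv:
ΔxΔp ≥ ℏ/2
Δx(mΔv) ≥ ℏ/2

The minimum uncertainty in velocity is:
Δv_min = ℏ/(2mΔx)
Δv_min = (1.055e-34 J·s) / (2 × 6.645e-27 kg × 3.670e-10 m)
Δv_min = 2.162e+01 m/s = 21.623 m/s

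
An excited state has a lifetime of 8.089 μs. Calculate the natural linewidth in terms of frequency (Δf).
9.838 kHz

Using the energy-time uncertainty principle and E = hf:
ΔEΔt ≥ ℏ/2
hΔf·Δt ≥ ℏ/2

The minimum frequency uncertainty is:
Δf = ℏ/(2hτ) = 1/(4πτ)
Δf = 1/(4π × 8.089e-06 s)
Δf = 9.838e+03 Hz = 9.838 kHz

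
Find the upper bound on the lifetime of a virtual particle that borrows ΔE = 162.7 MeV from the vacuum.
2.023 ys

Using the energy-time uncertainty principle:
ΔEΔt ≥ ℏ/2

For a virtual particle borrowing energy ΔE, the maximum lifetime is:
Δt_max = ℏ/(2ΔE)

Converting energy:
ΔE = 162.7 MeV = 2.607e-11 J

Δt_max = (1.055e-34 J·s) / (2 × 2.607e-11 J)
Δt_max = 2.023e-24 s = 2.023 ys

Virtual particles with higher borrowed energy exist for shorter times.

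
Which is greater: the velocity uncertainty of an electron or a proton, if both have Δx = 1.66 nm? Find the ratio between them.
The electron has the larger minimum velocity uncertainty, by a ratio of 1836.2.

For both particles, Δp_min = ℏ/(2Δx) = 3.176e-26 kg·m/s (same for both).

The velocity uncertainty is Δv = Δp/m:
- electron: Δv = 3.176e-26 / 9.109e-31 = 3.487e+04 m/s = 34.870 km/s
- proton: Δv = 3.176e-26 / 1.673e-27 = 1.899e+01 m/s = 18.991 m/s

Ratio: 3.487e+04 / 1.899e+01 = 1836.2

The lighter particle has larger velocity uncertainty because Δv ∝ 1/m.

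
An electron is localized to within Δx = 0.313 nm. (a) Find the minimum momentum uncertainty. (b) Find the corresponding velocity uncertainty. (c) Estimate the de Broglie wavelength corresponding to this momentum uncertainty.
(a) Δp_min = 1.685 × 10^-25 kg·m/s
(b) Δv_min = 184.932 km/s
(c) λ_dB = 3.933 nm

Step-by-step:

(a) From the uncertainty principle:
Δp_min = ℏ/(2Δx) = (1.055e-34 J·s)/(2 × 3.130e-10 m) = 1.685e-25 kg·m/s

(b) The velocity uncertainty:
Δv = Δp/m = (1.685e-25 kg·m/s)/(9.109e-31 kg) = 1.849e+05 m/s = 184.932 km/s

(c) The de Broglie wavelength for this momentum:
λ = h/p = (6.626e-34 J·s)/(1.685e-25 kg·m/s) = 3.933e-09 m = 3.933 nm

Note: The de Broglie wavelength is comparable to the localization size, as expected from wave-particle duality.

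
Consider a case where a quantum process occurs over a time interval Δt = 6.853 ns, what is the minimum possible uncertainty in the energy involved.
48.024 neV

Using the energy-time uncertainty principle:
ΔEΔt ≥ ℏ/2

The minimum uncertainty in energy is:
ΔE_min = ℏ/(2Δt)
ΔE_min = (1.055e-34 J·s) / (2 × 6.853e-09 s)
ΔE_min = 7.694e-27 J = 48.024 neV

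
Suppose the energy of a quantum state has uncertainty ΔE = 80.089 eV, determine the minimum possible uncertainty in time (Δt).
4.109 as

Using the energy-time uncertainty principle:
ΔEΔt ≥ ℏ/2

The minimum uncertainty in time is:
Δt_min = ℏ/(2ΔE)
Δt_min = (1.055e-34 J·s) / (2 × 1.283e-17 J)
Δt_min = 4.109e-18 s = 4.109 as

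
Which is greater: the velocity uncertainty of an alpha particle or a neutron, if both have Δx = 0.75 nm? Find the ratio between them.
The neutron has the larger minimum velocity uncertainty, by a ratio of 4.0.

For both particles, Δp_min = ℏ/(2Δx) = 7.030e-26 kg·m/s (same for both).

The velocity uncertainty is Δv = Δp/m:
- alpha particle: Δv = 7.030e-26 / 6.645e-27 = 1.058e+01 m/s = 10.581 m/s
- neutron: Δv = 7.030e-26 / 1.675e-27 = 4.197e+01 m/s = 41.975 m/s

Ratio: 4.197e+01 / 1.058e+01 = 4.0

The lighter particle has larger velocity uncertainty because Δv ∝ 1/m.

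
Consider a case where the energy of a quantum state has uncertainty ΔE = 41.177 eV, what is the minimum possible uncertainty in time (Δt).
7.992 as

Using the energy-time uncertainty principle:
ΔEΔt ≥ ℏ/2

The minimum uncertainty in time is:
Δt_min = ℏ/(2ΔE)
Δt_min = (1.055e-34 J·s) / (2 × 6.597e-18 J)
Δt_min = 7.992e-18 s = 7.992 as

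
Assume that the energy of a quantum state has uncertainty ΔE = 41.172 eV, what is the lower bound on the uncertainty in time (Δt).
7.993 as

Using the energy-time uncertainty principle:
ΔEΔt ≥ ℏ/2

The minimum uncertainty in time is:
Δt_min = ℏ/(2ΔE)
Δt_min = (1.055e-34 J·s) / (2 × 6.596e-18 J)
Δt_min = 7.993e-18 s = 7.993 as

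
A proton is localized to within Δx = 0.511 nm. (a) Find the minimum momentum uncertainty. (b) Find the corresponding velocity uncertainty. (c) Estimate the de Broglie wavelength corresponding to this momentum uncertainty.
(a) Δp_min = 1.032 × 10^-25 kg·m/s
(b) Δv_min = 61.692 m/s
(c) λ_dB = 6.421 nm

Step-by-step:

(a) From the uncertainty principle:
Δp_min = ℏ/(2Δx) = (1.055e-34 J·s)/(2 × 5.110e-10 m) = 1.032e-25 kg·m/s

(b) The velocity uncertainty:
Δv = Δp/m = (1.032e-25 kg·m/s)/(1.673e-27 kg) = 6.169e+01 m/s = 61.692 m/s

(c) The de Broglie wavelength for this momentum:
λ = h/p = (6.626e-34 J·s)/(1.032e-25 kg·m/s) = 6.421e-09 m = 6.421 nm

Note: The de Broglie wavelength is comparable to the localization size, as expected from wave-particle duality.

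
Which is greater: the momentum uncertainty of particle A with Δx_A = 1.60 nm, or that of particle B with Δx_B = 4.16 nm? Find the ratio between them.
Particle A has the larger minimum momentum uncertainty, by a factor of 2.60.

For each particle, the minimum momentum uncertainty is Δp_min = ℏ/(2Δx):

Particle A: Δp_A = ℏ/(2×1.600e-09 m) = 3.296e-26 kg·m/s
Particle B: Δp_B = ℏ/(2×4.160e-09 m) = 1.268e-26 kg·m/s

Ratio: Δp_A/Δp_B = 2.60

Since Δp_min ∝ 1/Δx, the particle with smaller position uncertainty (A) has larger momentum uncertainty.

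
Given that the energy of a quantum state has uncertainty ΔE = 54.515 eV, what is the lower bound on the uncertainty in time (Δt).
6.037 as

Using the energy-time uncertainty principle:
ΔEΔt ≥ ℏ/2

The minimum uncertainty in time is:
Δt_min = ℏ/(2ΔE)
Δt_min = (1.055e-34 J·s) / (2 × 8.734e-18 J)
Δt_min = 6.037e-18 s = 6.037 as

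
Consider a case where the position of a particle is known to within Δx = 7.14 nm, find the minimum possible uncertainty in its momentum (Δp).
7.385 × 10^-27 kg·m/s

Using the Heisenberg uncertainty principle:
ΔxΔp ≥ ℏ/2

The minimum uncertainty in momentum is:
Δp_min = ℏ/(2Δx)
Δp_min = (1.055e-34 J·s) / (2 × 7.140e-09 m)
Δp_min = 7.385e-27 kg·m/s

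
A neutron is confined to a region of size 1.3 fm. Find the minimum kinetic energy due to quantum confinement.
3.065 MeV

Using the uncertainty principle:

1. Position uncertainty: Δx ≈ 1.300e-15 m
2. Minimum momentum uncertainty: Δp = ℏ/(2Δx) = 4.056e-20 kg·m/s
3. Minimum kinetic energy:
   KE = (Δp)²/(2m) = (4.056e-20)²/(2 × 1.675e-27 kg)
   KE = 4.911e-13 J = 3.065 MeV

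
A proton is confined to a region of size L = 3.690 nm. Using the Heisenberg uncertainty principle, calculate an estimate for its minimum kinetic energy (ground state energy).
380.979 neV

Using the uncertainty principle to estimate ground state energy:

1. The position uncertainty is approximately the confinement size:
   Δx ≈ L = 3.690e-09 m

2. From ΔxΔp ≥ ℏ/2, the minimum momentum uncertainty is:
   Δp ≈ ℏ/(2L) = 1.429e-26 kg·m/s

3. The kinetic energy is approximately:
   KE ≈ (Δp)²/(2m) = (1.429e-26)²/(2 × 1.673e-27 kg)
   KE ≈ 6.104e-26 J = 380.979 neV

This is an order-of-magnitude estimate of the ground state energy.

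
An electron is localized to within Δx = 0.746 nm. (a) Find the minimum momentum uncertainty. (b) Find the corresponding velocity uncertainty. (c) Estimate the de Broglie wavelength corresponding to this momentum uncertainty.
(a) Δp_min = 7.068 × 10^-26 kg·m/s
(b) Δv_min = 77.592 km/s
(c) λ_dB = 9.375 nm

Step-by-step:

(a) From the uncertainty principle:
Δp_min = ℏ/(2Δx) = (1.055e-34 J·s)/(2 × 7.460e-10 m) = 7.068e-26 kg·m/s

(b) The velocity uncertainty:
Δv = Δp/m = (7.068e-26 kg·m/s)/(9.109e-31 kg) = 7.759e+04 m/s = 77.592 km/s

(c) The de Broglie wavelength for this momentum:
λ = h/p = (6.626e-34 J·s)/(7.068e-26 kg·m/s) = 9.375e-09 m = 9.375 nm

Note: The de Broglie wavelength is comparable to the localization size, as expected from wave-particle duality.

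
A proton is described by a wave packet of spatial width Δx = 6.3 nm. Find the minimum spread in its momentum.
8.370 × 10^-27 kg·m/s

For a wave packet, the spatial width Δx and momentum spread Δp are related by the uncertainty principle:
ΔxΔp ≥ ℏ/2

The minimum momentum spread is:
Δp_min = ℏ/(2Δx)
Δp_min = (1.055e-34 J·s) / (2 × 6.300e-09 m)
Δp_min = 8.370e-27 kg·m/s

A wave packet cannot have both a well-defined position and well-defined momentum.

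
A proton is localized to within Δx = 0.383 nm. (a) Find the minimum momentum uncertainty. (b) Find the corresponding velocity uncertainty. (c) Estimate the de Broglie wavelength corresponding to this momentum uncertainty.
(a) Δp_min = 1.377 × 10^-25 kg·m/s
(b) Δv_min = 82.309 m/s
(c) λ_dB = 4.813 nm

Step-by-step:

(a) From the uncertainty principle:
Δp_min = ℏ/(2Δx) = (1.055e-34 J·s)/(2 × 3.830e-10 m) = 1.377e-25 kg·m/s

(b) The velocity uncertainty:
Δv = Δp/m = (1.377e-25 kg·m/s)/(1.673e-27 kg) = 8.231e+01 m/s = 82.309 m/s

(c) The de Broglie wavelength for this momentum:
λ = h/p = (6.626e-34 J·s)/(1.377e-25 kg·m/s) = 4.813e-09 m = 4.813 nm

Note: The de Broglie wavelength is comparable to the localization size, as expected from wave-particle duality.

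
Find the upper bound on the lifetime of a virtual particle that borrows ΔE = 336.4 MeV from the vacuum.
9.783 × 10^-25 s

Using the energy-time uncertainty principle:
ΔEΔt ≥ ℏ/2

For a virtual particle borrowing energy ΔE, the maximum lifetime is:
Δt_max = ℏ/(2ΔE)

Converting energy:
ΔE = 336.4 MeV = 5.390e-11 J

Δt_max = (1.055e-34 J·s) / (2 × 5.390e-11 J)
Δt_max = 9.783e-25 s = 9.783 × 10^-25 s

Virtual particles with higher borrowed energy exist for shorter times.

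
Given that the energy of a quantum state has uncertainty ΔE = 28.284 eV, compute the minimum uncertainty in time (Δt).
11.636 as

Using the energy-time uncertainty principle:
ΔEΔt ≥ ℏ/2

The minimum uncertainty in time is:
Δt_min = ℏ/(2ΔE)
Δt_min = (1.055e-34 J·s) / (2 × 4.532e-18 J)
Δt_min = 1.164e-17 s = 11.636 as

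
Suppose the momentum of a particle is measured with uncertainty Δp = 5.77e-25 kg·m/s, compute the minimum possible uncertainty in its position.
91.384 pm

Using the Heisenberg uncertainty principle:
ΔxΔp ≥ ℏ/2

The minimum uncertainty in position is:
Δx_min = ℏ/(2Δp)
Δx_min = (1.055e-34 J·s) / (2 × 5.770e-25 kg·m/s)
Δx_min = 9.138e-11 m = 91.384 pm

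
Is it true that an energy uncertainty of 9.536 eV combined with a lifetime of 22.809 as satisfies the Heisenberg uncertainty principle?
No, it violates the uncertainty relation.

Calculate the product ΔEΔt:
ΔE = 9.536 eV = 1.528e-18 J
ΔEΔt = (1.528e-18 J) × (2.281e-17 s)
ΔEΔt = 3.485e-35 J·s

Compare to the minimum allowed value ℏ/2:
ℏ/2 = 5.273e-35 J·s

Since ΔEΔt = 3.485e-35 J·s < 5.273e-35 J·s = ℏ/2,
this violates the uncertainty relation.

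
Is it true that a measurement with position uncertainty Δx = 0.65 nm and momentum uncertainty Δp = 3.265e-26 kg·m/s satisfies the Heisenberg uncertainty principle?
No, it violates the uncertainty principle (impossible measurement).

Calculate the product ΔxΔp:
ΔxΔp = (6.500e-10 m) × (3.265e-26 kg·m/s)
ΔxΔp = 2.122e-35 J·s

Compare to the minimum allowed value ℏ/2:
ℏ/2 = 5.273e-35 J·s

Since ΔxΔp = 2.122e-35 J·s < 5.273e-35 J·s = ℏ/2,
the measurement violates the uncertainty principle.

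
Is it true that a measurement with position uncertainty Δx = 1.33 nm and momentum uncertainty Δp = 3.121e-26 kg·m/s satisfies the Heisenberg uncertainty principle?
No, it violates the uncertainty principle (impossible measurement).

Calculate the product ΔxΔp:
ΔxΔp = (1.330e-09 m) × (3.121e-26 kg·m/s)
ΔxΔp = 4.151e-35 J·s

Compare to the minimum allowed value ℏ/2:
ℏ/2 = 5.273e-35 J·s

Since ΔxΔp = 4.151e-35 J·s < 5.273e-35 J·s = ℏ/2,
the measurement violates the uncertainty principle.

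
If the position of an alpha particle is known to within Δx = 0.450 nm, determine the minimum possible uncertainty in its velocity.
17.634 m/s

Using the Heisenberg uncertainty principle and Δp = mΔv:
ΔxΔp ≥ ℏ/2
Δx(mΔv) ≥ ℏ/2

The minimum uncertainty in velocity is:
Δv_min = ℏ/(2mΔx)
Δv_min = (1.055e-34 J·s) / (2 × 6.645e-27 kg × 4.500e-10 m)
Δv_min = 1.763e+01 m/s = 17.634 m/s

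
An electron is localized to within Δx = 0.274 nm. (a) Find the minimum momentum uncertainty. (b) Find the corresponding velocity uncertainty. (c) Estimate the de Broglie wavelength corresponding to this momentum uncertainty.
(a) Δp_min = 1.924 × 10^-25 kg·m/s
(b) Δv_min = 211.255 km/s
(c) λ_dB = 3.443 nm

Step-by-step:

(a) From the uncertainty principle:
Δp_min = ℏ/(2Δx) = (1.055e-34 J·s)/(2 × 2.740e-10 m) = 1.924e-25 kg·m/s

(b) The velocity uncertainty:
Δv = Δp/m = (1.924e-25 kg·m/s)/(9.109e-31 kg) = 2.113e+05 m/s = 211.255 km/s

(c) The de Broglie wavelength for this momentum:
λ = h/p = (6.626e-34 J·s)/(1.924e-25 kg·m/s) = 3.443e-09 m = 3.443 nm

Note: The de Broglie wavelength is comparable to the localization size, as expected from wave-particle duality.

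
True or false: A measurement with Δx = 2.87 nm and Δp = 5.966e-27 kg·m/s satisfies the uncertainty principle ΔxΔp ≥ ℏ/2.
No, it violates the uncertainty principle (impossible measurement).

Calculate the product ΔxΔp:
ΔxΔp = (2.870e-09 m) × (5.966e-27 kg·m/s)
ΔxΔp = 1.712e-35 J·s

Compare to the minimum allowed value ℏ/2:
ℏ/2 = 5.273e-35 J·s

Since ΔxΔp = 1.712e-35 J·s < 5.273e-35 J·s = ℏ/2,
the measurement violates the uncertainty principle.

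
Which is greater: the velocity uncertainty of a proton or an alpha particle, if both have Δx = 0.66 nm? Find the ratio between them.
The proton has the larger minimum velocity uncertainty, by a ratio of 4.0.

For both particles, Δp_min = ℏ/(2Δx) = 7.989e-26 kg·m/s (same for both).

The velocity uncertainty is Δv = Δp/m:
- proton: Δv = 7.989e-26 / 1.673e-27 = 4.776e+01 m/s = 47.764 m/s
- alpha particle: Δv = 7.989e-26 / 6.645e-27 = 1.202e+01 m/s = 12.023 m/s

Ratio: 4.776e+01 / 1.202e+01 = 4.0

The lighter particle has larger velocity uncertainty because Δv ∝ 1/m.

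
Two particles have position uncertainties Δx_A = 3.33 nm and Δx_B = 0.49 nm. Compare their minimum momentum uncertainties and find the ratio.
Particle B has the larger minimum momentum uncertainty, by a factor of 6.80.

For each particle, the minimum momentum uncertainty is Δp_min = ℏ/(2Δx):

Particle A: Δp_A = ℏ/(2×3.330e-09 m) = 1.583e-26 kg·m/s
Particle B: Δp_B = ℏ/(2×4.900e-10 m) = 1.076e-25 kg·m/s

Ratio: Δp_B/Δp_A = 6.80

Since Δp_min ∝ 1/Δx, the particle with smaller position uncertainty (B) has larger momentum uncertainty.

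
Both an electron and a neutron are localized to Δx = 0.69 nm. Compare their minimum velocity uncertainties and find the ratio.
The electron has the larger minimum velocity uncertainty, by a ratio of 1838.7.

For both particles, Δp_min = ℏ/(2Δx) = 7.642e-26 kg·m/s (same for both).

The velocity uncertainty is Δv = Δp/m:
- electron: Δv = 7.642e-26 / 9.109e-31 = 8.389e+04 m/s = 83.890 km/s
- neutron: Δv = 7.642e-26 / 1.675e-27 = 4.562e+01 m/s = 45.625 m/s

Ratio: 8.389e+04 / 4.562e+01 = 1838.7

The lighter particle has larger velocity uncertainty because Δv ∝ 1/m.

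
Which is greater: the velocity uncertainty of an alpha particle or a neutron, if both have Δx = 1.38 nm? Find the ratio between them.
The neutron has the larger minimum velocity uncertainty, by a ratio of 4.0.

For both particles, Δp_min = ℏ/(2Δx) = 3.821e-26 kg·m/s (same for both).

The velocity uncertainty is Δv = Δp/m:
- alpha particle: Δv = 3.821e-26 / 6.645e-27 = 5.750e+00 m/s = 5.750 m/s
- neutron: Δv = 3.821e-26 / 1.675e-27 = 2.281e+01 m/s = 22.812 m/s

Ratio: 2.281e+01 / 5.750e+00 = 4.0

The lighter particle has larger velocity uncertainty because Δv ∝ 1/m.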